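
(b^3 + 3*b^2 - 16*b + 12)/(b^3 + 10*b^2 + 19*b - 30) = (b - 2)/(b + 5)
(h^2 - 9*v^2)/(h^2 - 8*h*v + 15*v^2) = (-h - 3*v)/(-h + 5*v)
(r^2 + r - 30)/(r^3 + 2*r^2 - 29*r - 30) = 1/(r + 1)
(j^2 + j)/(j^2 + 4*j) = (j + 1)/(j + 4)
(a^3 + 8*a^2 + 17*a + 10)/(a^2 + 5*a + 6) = (a^2 + 6*a + 5)/(a + 3)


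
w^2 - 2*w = w*(w - 2)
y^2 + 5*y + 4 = (y + 1)*(y + 4)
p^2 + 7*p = p*(p + 7)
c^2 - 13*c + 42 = (c - 7)*(c - 6)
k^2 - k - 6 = (k - 3)*(k + 2)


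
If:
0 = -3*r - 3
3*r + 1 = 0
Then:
No Solution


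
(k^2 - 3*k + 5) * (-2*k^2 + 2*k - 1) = -2*k^4 + 8*k^3 - 17*k^2 + 13*k - 5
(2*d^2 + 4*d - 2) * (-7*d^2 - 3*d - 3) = -14*d^4 - 34*d^3 - 4*d^2 - 6*d + 6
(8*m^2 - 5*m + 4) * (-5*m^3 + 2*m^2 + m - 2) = -40*m^5 + 41*m^4 - 22*m^3 - 13*m^2 + 14*m - 8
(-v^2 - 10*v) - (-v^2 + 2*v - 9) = 9 - 12*v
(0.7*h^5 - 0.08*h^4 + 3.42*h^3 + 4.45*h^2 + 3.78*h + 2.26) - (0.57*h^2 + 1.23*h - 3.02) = 0.7*h^5 - 0.08*h^4 + 3.42*h^3 + 3.88*h^2 + 2.55*h + 5.28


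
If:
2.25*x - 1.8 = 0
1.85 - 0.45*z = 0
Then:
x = 0.80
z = 4.11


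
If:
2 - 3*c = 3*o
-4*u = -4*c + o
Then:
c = 4*u/5 + 2/15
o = 8/15 - 4*u/5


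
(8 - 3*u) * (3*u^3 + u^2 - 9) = -9*u^4 + 21*u^3 + 8*u^2 + 27*u - 72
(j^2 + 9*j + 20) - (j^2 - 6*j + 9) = 15*j + 11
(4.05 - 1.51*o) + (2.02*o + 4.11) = 0.51*o + 8.16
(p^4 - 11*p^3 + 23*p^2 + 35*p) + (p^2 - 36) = p^4 - 11*p^3 + 24*p^2 + 35*p - 36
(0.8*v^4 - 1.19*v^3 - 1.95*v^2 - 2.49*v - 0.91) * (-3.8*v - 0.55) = -3.04*v^5 + 4.082*v^4 + 8.0645*v^3 + 10.5345*v^2 + 4.8275*v + 0.5005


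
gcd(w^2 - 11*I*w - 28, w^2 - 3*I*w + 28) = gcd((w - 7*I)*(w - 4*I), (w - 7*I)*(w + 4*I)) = w - 7*I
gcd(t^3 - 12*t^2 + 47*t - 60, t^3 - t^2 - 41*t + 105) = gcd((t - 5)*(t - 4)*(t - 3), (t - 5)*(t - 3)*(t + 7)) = t^2 - 8*t + 15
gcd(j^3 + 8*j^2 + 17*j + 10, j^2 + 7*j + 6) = j + 1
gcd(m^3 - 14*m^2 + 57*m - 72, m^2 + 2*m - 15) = m - 3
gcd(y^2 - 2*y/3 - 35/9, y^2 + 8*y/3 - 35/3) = y - 7/3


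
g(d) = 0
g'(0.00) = 0.00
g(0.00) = 0.00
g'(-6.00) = 0.00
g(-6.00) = 0.00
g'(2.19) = 0.00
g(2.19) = 0.00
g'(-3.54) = 0.00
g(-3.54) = 0.00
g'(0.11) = 0.00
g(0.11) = 0.00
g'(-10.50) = 0.00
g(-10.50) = 0.00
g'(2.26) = 0.00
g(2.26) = 0.00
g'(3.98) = 0.00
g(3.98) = 0.00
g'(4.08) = 0.00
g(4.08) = 0.00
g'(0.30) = 0.00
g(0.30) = 0.00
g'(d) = 0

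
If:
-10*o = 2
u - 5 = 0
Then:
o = -1/5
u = 5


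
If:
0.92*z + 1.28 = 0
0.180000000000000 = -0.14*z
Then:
No Solution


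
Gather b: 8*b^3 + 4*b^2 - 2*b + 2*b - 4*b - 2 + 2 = 8*b^3 + 4*b^2 - 4*b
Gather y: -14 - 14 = -28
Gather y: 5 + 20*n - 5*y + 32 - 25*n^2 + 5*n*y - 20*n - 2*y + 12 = -25*n^2 + y*(5*n - 7) + 49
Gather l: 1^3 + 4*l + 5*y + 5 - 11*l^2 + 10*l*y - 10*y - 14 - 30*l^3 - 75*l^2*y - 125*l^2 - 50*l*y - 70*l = -30*l^3 + l^2*(-75*y - 136) + l*(-40*y - 66) - 5*y - 8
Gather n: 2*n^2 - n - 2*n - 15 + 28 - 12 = 2*n^2 - 3*n + 1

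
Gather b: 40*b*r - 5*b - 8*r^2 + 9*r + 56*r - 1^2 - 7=b*(40*r - 5) - 8*r^2 + 65*r - 8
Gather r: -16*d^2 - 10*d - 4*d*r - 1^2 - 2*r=-16*d^2 - 10*d + r*(-4*d - 2) - 1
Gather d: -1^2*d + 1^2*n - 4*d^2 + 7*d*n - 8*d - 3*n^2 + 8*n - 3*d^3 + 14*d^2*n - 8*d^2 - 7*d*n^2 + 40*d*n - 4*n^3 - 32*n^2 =-3*d^3 + d^2*(14*n - 12) + d*(-7*n^2 + 47*n - 9) - 4*n^3 - 35*n^2 + 9*n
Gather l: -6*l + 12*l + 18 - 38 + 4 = 6*l - 16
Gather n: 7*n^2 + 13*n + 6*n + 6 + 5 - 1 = 7*n^2 + 19*n + 10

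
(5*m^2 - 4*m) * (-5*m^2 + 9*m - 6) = -25*m^4 + 65*m^3 - 66*m^2 + 24*m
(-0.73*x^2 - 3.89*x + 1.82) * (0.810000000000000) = -0.5913*x^2 - 3.1509*x + 1.4742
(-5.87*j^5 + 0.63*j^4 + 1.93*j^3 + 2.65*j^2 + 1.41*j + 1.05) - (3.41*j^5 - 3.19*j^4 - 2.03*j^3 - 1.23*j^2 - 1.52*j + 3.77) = -9.28*j^5 + 3.82*j^4 + 3.96*j^3 + 3.88*j^2 + 2.93*j - 2.72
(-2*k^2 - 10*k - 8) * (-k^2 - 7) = 2*k^4 + 10*k^3 + 22*k^2 + 70*k + 56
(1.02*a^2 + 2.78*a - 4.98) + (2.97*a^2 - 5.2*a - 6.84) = 3.99*a^2 - 2.42*a - 11.82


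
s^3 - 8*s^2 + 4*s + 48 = (s - 6)*(s - 4)*(s + 2)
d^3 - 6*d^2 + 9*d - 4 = (d - 4)*(d - 1)^2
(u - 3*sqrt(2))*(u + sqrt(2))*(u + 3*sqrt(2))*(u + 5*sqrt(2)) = u^4 + 6*sqrt(2)*u^3 - 8*u^2 - 108*sqrt(2)*u - 180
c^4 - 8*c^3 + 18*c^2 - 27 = (c - 3)^3*(c + 1)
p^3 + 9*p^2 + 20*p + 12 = (p + 1)*(p + 2)*(p + 6)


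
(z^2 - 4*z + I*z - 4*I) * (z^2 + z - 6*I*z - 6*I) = z^4 - 3*z^3 - 5*I*z^3 + 2*z^2 + 15*I*z^2 - 18*z + 20*I*z - 24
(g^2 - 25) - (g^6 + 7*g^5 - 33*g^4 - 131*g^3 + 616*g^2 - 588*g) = -g^6 - 7*g^5 + 33*g^4 + 131*g^3 - 615*g^2 + 588*g - 25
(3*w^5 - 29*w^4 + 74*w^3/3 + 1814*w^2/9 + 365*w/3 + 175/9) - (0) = 3*w^5 - 29*w^4 + 74*w^3/3 + 1814*w^2/9 + 365*w/3 + 175/9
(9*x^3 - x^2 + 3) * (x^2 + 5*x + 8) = 9*x^5 + 44*x^4 + 67*x^3 - 5*x^2 + 15*x + 24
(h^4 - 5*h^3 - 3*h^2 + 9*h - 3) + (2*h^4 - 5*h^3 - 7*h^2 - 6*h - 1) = 3*h^4 - 10*h^3 - 10*h^2 + 3*h - 4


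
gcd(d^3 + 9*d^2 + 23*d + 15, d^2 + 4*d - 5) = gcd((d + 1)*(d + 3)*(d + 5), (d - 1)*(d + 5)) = d + 5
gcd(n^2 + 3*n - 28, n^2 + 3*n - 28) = n^2 + 3*n - 28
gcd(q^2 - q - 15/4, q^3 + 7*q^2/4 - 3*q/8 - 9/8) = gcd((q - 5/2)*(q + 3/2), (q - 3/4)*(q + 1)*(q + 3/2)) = q + 3/2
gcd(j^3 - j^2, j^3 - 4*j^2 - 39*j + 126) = 1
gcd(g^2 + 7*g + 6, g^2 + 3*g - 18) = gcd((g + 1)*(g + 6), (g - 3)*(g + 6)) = g + 6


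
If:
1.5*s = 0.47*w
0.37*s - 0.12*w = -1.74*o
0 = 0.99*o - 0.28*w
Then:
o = 0.00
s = 0.00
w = 0.00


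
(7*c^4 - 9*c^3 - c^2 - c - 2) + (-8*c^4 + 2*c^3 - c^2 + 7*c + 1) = -c^4 - 7*c^3 - 2*c^2 + 6*c - 1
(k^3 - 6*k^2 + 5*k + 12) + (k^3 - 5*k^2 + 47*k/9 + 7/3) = 2*k^3 - 11*k^2 + 92*k/9 + 43/3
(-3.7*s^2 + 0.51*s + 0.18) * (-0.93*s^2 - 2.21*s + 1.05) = 3.441*s^4 + 7.7027*s^3 - 5.1795*s^2 + 0.1377*s + 0.189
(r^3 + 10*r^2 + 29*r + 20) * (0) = 0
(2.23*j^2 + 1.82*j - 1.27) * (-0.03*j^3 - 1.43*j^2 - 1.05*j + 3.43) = -0.0669*j^5 - 3.2435*j^4 - 4.906*j^3 + 7.554*j^2 + 7.5761*j - 4.3561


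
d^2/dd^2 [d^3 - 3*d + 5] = 6*d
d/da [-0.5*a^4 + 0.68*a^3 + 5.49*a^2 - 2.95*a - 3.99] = -2.0*a^3 + 2.04*a^2 + 10.98*a - 2.95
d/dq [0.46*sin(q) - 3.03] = 0.46*cos(q)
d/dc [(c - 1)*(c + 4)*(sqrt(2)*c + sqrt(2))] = sqrt(2)*(3*c^2 + 8*c - 1)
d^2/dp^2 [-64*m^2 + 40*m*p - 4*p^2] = -8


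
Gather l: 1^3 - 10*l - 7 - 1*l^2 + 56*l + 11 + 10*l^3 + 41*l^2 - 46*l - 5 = 10*l^3 + 40*l^2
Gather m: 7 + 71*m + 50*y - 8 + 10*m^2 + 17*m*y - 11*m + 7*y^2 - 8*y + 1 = 10*m^2 + m*(17*y + 60) + 7*y^2 + 42*y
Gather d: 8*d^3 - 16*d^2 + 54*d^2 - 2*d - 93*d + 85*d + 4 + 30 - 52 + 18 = 8*d^3 + 38*d^2 - 10*d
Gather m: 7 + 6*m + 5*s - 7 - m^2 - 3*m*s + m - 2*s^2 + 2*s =-m^2 + m*(7 - 3*s) - 2*s^2 + 7*s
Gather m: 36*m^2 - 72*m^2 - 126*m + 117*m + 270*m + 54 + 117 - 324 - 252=-36*m^2 + 261*m - 405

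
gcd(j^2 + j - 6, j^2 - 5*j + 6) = j - 2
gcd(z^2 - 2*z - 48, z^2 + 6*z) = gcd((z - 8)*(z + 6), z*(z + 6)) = z + 6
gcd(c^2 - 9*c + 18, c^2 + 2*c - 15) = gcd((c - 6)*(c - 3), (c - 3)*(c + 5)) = c - 3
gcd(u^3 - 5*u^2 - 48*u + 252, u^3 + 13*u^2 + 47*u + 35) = u + 7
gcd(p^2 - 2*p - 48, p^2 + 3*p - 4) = 1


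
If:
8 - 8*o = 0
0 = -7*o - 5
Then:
No Solution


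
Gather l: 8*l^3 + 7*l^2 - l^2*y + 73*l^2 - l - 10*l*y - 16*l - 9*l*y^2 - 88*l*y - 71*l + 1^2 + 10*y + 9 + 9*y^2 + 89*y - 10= 8*l^3 + l^2*(80 - y) + l*(-9*y^2 - 98*y - 88) + 9*y^2 + 99*y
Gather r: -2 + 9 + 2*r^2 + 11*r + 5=2*r^2 + 11*r + 12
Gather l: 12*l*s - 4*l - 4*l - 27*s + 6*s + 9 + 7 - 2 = l*(12*s - 8) - 21*s + 14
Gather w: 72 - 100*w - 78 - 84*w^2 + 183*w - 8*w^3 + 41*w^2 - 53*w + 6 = -8*w^3 - 43*w^2 + 30*w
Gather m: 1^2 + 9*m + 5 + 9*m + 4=18*m + 10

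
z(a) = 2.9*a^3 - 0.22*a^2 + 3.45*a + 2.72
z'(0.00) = 3.45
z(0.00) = 2.72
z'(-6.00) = 319.29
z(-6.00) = -652.30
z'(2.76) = 68.51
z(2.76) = 71.54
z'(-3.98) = 143.01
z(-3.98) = -197.33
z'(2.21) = 44.97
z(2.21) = 40.57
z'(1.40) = 19.89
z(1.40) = 15.08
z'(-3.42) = 106.71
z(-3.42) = -127.66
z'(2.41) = 52.92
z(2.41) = 50.35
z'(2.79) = 69.94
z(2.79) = 73.61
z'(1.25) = 16.49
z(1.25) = 12.35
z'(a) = 8.7*a^2 - 0.44*a + 3.45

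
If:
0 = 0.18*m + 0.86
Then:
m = -4.78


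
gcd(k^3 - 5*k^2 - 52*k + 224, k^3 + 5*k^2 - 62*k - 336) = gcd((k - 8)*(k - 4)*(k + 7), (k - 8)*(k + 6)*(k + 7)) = k^2 - k - 56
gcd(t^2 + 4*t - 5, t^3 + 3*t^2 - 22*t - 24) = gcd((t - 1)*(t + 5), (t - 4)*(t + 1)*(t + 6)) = 1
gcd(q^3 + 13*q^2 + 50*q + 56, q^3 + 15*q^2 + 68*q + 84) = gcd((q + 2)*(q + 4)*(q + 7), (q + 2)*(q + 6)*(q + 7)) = q^2 + 9*q + 14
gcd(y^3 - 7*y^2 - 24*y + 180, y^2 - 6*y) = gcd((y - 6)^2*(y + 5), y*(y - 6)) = y - 6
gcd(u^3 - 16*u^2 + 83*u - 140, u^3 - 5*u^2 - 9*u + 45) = u - 5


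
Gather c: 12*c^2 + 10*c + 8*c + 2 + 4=12*c^2 + 18*c + 6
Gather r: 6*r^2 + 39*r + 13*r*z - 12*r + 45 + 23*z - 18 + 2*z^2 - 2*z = 6*r^2 + r*(13*z + 27) + 2*z^2 + 21*z + 27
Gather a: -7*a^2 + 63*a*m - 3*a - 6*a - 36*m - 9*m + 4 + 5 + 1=-7*a^2 + a*(63*m - 9) - 45*m + 10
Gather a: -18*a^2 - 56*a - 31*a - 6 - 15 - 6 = -18*a^2 - 87*a - 27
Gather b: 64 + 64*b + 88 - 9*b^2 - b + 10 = -9*b^2 + 63*b + 162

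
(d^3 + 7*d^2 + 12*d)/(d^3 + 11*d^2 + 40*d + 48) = d/(d + 4)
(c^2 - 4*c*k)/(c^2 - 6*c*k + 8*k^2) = c/(c - 2*k)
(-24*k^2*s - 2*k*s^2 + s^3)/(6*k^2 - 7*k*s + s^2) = s*(4*k + s)/(-k + s)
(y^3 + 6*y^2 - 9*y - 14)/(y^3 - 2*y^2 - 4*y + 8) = (y^2 + 8*y + 7)/(y^2 - 4)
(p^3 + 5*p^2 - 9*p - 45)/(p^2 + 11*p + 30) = (p^2 - 9)/(p + 6)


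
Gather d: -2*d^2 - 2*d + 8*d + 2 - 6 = -2*d^2 + 6*d - 4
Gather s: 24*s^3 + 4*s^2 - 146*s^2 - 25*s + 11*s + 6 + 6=24*s^3 - 142*s^2 - 14*s + 12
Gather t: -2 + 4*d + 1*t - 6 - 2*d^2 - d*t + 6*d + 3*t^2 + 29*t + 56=-2*d^2 + 10*d + 3*t^2 + t*(30 - d) + 48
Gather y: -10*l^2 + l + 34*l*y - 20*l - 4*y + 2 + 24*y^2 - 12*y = -10*l^2 - 19*l + 24*y^2 + y*(34*l - 16) + 2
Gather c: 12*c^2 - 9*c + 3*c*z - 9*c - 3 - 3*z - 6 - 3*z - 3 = 12*c^2 + c*(3*z - 18) - 6*z - 12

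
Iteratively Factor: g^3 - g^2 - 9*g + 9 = (g + 3)*(g^2 - 4*g + 3) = (g - 1)*(g + 3)*(g - 3)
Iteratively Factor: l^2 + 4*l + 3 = (l + 1)*(l + 3)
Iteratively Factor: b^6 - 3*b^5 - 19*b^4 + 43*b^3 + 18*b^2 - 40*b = (b - 1)*(b^5 - 2*b^4 - 21*b^3 + 22*b^2 + 40*b) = (b - 1)*(b + 1)*(b^4 - 3*b^3 - 18*b^2 + 40*b) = (b - 5)*(b - 1)*(b + 1)*(b^3 + 2*b^2 - 8*b) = (b - 5)*(b - 2)*(b - 1)*(b + 1)*(b^2 + 4*b) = (b - 5)*(b - 2)*(b - 1)*(b + 1)*(b + 4)*(b)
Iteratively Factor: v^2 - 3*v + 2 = (v - 2)*(v - 1)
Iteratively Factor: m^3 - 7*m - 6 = (m + 1)*(m^2 - m - 6) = (m - 3)*(m + 1)*(m + 2)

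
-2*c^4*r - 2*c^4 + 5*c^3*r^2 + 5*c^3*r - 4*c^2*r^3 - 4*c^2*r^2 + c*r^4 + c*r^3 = (-2*c + r)*(-c + r)^2*(c*r + c)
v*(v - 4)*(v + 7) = v^3 + 3*v^2 - 28*v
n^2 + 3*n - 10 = (n - 2)*(n + 5)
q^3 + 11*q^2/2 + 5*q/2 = q*(q + 1/2)*(q + 5)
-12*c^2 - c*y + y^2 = (-4*c + y)*(3*c + y)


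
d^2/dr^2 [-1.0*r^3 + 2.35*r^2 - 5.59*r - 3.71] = 4.7 - 6.0*r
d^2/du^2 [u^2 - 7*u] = 2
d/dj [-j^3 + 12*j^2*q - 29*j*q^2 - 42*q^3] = -3*j^2 + 24*j*q - 29*q^2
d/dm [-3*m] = -3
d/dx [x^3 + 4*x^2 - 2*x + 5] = 3*x^2 + 8*x - 2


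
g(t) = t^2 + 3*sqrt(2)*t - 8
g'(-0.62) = 3.00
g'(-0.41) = 3.42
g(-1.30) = -11.83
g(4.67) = 33.62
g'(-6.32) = -8.40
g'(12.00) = 28.24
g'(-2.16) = -0.08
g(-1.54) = -12.16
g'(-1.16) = 1.92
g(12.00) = 186.91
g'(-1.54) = 1.16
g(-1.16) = -11.58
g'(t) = 2*t + 3*sqrt(2)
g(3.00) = 13.73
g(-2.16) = -12.50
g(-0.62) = -10.25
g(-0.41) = -9.57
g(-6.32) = 5.13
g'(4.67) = 13.58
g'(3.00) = 10.24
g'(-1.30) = 1.64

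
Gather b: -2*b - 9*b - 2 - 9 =-11*b - 11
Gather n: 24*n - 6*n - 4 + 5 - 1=18*n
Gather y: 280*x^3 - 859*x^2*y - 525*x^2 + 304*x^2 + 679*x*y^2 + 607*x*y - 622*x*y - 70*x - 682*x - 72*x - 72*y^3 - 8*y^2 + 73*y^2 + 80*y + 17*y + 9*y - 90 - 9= 280*x^3 - 221*x^2 - 824*x - 72*y^3 + y^2*(679*x + 65) + y*(-859*x^2 - 15*x + 106) - 99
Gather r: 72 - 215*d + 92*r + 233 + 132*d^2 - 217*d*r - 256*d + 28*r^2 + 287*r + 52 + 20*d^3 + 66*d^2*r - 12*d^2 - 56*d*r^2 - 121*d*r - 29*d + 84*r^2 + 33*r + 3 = 20*d^3 + 120*d^2 - 500*d + r^2*(112 - 56*d) + r*(66*d^2 - 338*d + 412) + 360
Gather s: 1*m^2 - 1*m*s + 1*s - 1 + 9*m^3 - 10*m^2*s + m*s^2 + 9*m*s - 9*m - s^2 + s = 9*m^3 + m^2 - 9*m + s^2*(m - 1) + s*(-10*m^2 + 8*m + 2) - 1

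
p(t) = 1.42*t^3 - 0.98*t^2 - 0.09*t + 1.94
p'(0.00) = -0.09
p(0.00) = 1.94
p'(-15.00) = 987.81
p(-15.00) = -5009.71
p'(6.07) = 144.97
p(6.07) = 282.87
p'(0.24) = -0.32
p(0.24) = 1.88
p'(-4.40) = 91.01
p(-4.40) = -137.60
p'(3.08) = 34.29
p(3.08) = 33.86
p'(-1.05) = 6.66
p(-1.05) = -0.69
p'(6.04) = 143.48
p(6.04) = 278.54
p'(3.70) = 50.98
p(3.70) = 60.12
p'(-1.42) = 11.28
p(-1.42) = -3.97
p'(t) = 4.26*t^2 - 1.96*t - 0.09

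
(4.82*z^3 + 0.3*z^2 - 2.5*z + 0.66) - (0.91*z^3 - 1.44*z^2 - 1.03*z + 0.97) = 3.91*z^3 + 1.74*z^2 - 1.47*z - 0.31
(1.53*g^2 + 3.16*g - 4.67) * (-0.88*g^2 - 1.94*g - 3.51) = -1.3464*g^4 - 5.749*g^3 - 7.3911*g^2 - 2.0318*g + 16.3917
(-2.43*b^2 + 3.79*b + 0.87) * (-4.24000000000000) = 10.3032*b^2 - 16.0696*b - 3.6888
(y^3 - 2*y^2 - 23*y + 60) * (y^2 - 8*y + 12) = y^5 - 10*y^4 + 5*y^3 + 220*y^2 - 756*y + 720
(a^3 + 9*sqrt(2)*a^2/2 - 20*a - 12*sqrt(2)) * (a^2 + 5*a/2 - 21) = a^5 + 5*a^4/2 + 9*sqrt(2)*a^4/2 - 41*a^3 + 45*sqrt(2)*a^3/4 - 213*sqrt(2)*a^2/2 - 50*a^2 - 30*sqrt(2)*a + 420*a + 252*sqrt(2)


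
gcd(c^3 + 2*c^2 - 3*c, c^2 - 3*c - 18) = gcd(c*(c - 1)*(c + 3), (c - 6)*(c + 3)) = c + 3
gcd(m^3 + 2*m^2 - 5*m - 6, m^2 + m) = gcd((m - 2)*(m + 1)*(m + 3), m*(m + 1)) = m + 1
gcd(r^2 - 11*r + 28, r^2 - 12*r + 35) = r - 7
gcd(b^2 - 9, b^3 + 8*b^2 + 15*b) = b + 3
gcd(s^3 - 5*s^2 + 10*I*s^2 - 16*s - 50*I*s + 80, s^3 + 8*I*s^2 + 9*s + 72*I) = s + 8*I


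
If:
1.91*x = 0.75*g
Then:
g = 2.54666666666667*x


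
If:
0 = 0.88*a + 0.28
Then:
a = -0.32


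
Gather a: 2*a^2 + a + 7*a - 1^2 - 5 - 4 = 2*a^2 + 8*a - 10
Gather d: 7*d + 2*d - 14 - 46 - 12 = 9*d - 72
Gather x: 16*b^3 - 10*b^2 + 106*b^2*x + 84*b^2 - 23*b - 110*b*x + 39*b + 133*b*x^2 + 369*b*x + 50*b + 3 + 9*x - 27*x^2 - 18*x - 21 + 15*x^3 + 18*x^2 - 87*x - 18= 16*b^3 + 74*b^2 + 66*b + 15*x^3 + x^2*(133*b - 9) + x*(106*b^2 + 259*b - 96) - 36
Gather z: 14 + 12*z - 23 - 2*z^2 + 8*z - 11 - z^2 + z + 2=-3*z^2 + 21*z - 18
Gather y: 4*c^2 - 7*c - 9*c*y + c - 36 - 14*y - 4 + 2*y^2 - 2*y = 4*c^2 - 6*c + 2*y^2 + y*(-9*c - 16) - 40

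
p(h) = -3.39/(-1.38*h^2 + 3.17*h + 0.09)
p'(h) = -3.39*(2.76*h - 3.17)/(-1.38*h^2 + 3.17*h + 0.09)^2 = (10.7463 - 9.3564*h)/(-1.38*h^2 + 3.17*h + 0.09)^2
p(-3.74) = 0.11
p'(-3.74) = 0.05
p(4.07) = 0.34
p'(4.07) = -0.28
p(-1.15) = 0.63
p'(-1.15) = 0.74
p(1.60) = -2.08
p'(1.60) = -1.59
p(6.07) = 0.11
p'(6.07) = -0.05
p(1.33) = -1.82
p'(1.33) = -0.49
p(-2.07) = 0.27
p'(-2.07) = 0.20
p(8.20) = 0.05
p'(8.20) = -0.01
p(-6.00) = 0.05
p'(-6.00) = 0.01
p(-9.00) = 0.02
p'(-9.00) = 0.00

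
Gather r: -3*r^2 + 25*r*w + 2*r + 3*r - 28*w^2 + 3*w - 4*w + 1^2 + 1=-3*r^2 + r*(25*w + 5) - 28*w^2 - w + 2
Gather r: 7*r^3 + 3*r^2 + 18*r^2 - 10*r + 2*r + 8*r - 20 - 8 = 7*r^3 + 21*r^2 - 28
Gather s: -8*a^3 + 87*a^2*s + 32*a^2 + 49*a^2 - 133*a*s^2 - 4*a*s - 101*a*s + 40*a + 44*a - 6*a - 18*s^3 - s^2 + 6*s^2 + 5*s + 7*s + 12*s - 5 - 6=-8*a^3 + 81*a^2 + 78*a - 18*s^3 + s^2*(5 - 133*a) + s*(87*a^2 - 105*a + 24) - 11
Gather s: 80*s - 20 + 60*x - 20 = 80*s + 60*x - 40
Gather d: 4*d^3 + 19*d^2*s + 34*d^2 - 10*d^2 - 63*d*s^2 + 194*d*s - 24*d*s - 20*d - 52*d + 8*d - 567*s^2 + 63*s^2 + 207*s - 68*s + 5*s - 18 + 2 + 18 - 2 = 4*d^3 + d^2*(19*s + 24) + d*(-63*s^2 + 170*s - 64) - 504*s^2 + 144*s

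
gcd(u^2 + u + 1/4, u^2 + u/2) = u + 1/2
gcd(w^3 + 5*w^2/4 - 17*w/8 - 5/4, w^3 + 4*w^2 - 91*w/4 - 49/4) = w + 1/2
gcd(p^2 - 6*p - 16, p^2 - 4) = p + 2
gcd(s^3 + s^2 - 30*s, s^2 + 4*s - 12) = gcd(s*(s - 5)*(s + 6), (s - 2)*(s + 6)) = s + 6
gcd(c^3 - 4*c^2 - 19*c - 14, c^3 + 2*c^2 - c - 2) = c^2 + 3*c + 2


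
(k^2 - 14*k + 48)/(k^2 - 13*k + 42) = (k - 8)/(k - 7)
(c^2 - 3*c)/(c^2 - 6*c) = (c - 3)/(c - 6)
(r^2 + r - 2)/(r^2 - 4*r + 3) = (r + 2)/(r - 3)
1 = 1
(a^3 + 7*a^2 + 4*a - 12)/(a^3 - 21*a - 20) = (-a^3 - 7*a^2 - 4*a + 12)/(-a^3 + 21*a + 20)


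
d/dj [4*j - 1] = 4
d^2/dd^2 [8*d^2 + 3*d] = 16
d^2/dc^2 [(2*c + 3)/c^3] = 12*(c + 3)/c^5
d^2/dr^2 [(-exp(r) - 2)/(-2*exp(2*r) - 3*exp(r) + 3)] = (4*exp(4*r) + 26*exp(3*r) + 72*exp(2*r) + 75*exp(r) + 27)*exp(r)/(8*exp(6*r) + 36*exp(5*r) + 18*exp(4*r) - 81*exp(3*r) - 27*exp(2*r) + 81*exp(r) - 27)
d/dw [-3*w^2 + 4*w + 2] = 4 - 6*w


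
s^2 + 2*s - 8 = (s - 2)*(s + 4)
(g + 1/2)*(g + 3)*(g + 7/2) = g^3 + 7*g^2 + 55*g/4 + 21/4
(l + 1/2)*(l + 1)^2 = l^3 + 5*l^2/2 + 2*l + 1/2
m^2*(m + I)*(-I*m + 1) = -I*m^4 + 2*m^3 + I*m^2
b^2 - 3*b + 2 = (b - 2)*(b - 1)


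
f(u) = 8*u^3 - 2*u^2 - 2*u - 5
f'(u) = 24*u^2 - 4*u - 2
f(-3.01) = -235.27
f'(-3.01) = 227.48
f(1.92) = 40.41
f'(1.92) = 78.79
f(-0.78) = -8.45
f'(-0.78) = 15.72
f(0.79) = -3.88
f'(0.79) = 9.82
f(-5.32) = -1255.51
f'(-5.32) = 698.54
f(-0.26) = -4.76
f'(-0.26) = 0.66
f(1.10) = 1.03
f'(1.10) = 22.64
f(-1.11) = -16.19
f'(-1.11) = 32.01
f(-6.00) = -1793.00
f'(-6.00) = 886.00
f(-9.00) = -5981.00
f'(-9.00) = 1978.00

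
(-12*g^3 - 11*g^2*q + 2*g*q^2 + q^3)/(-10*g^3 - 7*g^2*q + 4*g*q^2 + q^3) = (-12*g^2 + g*q + q^2)/(-10*g^2 + 3*g*q + q^2)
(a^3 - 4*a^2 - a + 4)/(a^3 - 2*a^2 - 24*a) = (-a^3 + 4*a^2 + a - 4)/(a*(-a^2 + 2*a + 24))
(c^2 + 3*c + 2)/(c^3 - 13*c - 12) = (c + 2)/(c^2 - c - 12)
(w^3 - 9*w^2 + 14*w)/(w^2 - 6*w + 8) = w*(w - 7)/(w - 4)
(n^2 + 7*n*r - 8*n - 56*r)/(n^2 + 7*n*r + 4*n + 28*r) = (n - 8)/(n + 4)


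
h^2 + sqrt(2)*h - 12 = (h - 2*sqrt(2))*(h + 3*sqrt(2))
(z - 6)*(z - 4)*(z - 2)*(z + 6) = z^4 - 6*z^3 - 28*z^2 + 216*z - 288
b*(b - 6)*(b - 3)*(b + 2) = b^4 - 7*b^3 + 36*b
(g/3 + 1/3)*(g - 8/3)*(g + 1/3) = g^3/3 - 4*g^2/9 - 29*g/27 - 8/27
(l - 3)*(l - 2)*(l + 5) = l^3 - 19*l + 30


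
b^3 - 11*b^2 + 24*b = b*(b - 8)*(b - 3)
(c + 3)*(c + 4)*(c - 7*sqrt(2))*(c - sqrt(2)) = c^4 - 8*sqrt(2)*c^3 + 7*c^3 - 56*sqrt(2)*c^2 + 26*c^2 - 96*sqrt(2)*c + 98*c + 168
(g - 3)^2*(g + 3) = g^3 - 3*g^2 - 9*g + 27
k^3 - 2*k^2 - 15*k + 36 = (k - 3)^2*(k + 4)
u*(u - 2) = u^2 - 2*u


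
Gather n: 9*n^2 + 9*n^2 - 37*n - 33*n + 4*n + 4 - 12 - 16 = 18*n^2 - 66*n - 24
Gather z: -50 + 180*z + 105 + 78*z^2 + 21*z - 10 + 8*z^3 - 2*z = 8*z^3 + 78*z^2 + 199*z + 45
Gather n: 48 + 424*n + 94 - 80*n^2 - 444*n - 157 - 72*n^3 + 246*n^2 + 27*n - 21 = -72*n^3 + 166*n^2 + 7*n - 36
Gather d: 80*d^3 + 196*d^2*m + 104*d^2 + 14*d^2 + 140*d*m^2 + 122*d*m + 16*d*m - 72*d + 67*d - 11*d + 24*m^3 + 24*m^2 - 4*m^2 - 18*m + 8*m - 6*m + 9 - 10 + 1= 80*d^3 + d^2*(196*m + 118) + d*(140*m^2 + 138*m - 16) + 24*m^3 + 20*m^2 - 16*m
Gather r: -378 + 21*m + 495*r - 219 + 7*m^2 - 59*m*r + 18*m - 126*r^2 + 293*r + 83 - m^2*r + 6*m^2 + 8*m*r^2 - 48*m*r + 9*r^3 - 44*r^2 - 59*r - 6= 13*m^2 + 39*m + 9*r^3 + r^2*(8*m - 170) + r*(-m^2 - 107*m + 729) - 520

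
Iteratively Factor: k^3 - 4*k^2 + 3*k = (k - 1)*(k^2 - 3*k) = k*(k - 1)*(k - 3)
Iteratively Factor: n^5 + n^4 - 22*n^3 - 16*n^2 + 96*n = (n)*(n^4 + n^3 - 22*n^2 - 16*n + 96) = n*(n - 4)*(n^3 + 5*n^2 - 2*n - 24) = n*(n - 4)*(n - 2)*(n^2 + 7*n + 12) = n*(n - 4)*(n - 2)*(n + 3)*(n + 4)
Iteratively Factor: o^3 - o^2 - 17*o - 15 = (o + 3)*(o^2 - 4*o - 5) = (o + 1)*(o + 3)*(o - 5)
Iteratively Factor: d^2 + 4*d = (d + 4)*(d)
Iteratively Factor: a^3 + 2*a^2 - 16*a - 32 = (a - 4)*(a^2 + 6*a + 8) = (a - 4)*(a + 4)*(a + 2)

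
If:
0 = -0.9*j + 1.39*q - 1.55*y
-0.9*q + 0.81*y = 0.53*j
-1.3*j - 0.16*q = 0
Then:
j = 0.00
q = 0.00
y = 0.00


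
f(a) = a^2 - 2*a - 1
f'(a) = 2*a - 2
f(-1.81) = 5.90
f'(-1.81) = -5.62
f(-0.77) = 1.13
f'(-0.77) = -3.54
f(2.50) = 0.25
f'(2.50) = 3.00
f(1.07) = -2.00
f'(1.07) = 0.14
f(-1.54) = 4.45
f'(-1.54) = -5.08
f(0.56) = -1.81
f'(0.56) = -0.88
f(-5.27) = 37.31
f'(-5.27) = -12.54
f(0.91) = -1.99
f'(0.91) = -0.18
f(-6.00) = 47.00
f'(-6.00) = -14.00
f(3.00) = 2.00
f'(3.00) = 4.00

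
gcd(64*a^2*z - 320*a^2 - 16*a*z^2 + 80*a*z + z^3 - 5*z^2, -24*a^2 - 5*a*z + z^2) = -8*a + z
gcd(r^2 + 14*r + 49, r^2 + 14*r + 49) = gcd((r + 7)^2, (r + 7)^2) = r^2 + 14*r + 49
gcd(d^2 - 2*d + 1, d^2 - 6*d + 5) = d - 1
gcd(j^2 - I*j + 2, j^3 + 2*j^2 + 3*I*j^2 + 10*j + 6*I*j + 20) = j - 2*I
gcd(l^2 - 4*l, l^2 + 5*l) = l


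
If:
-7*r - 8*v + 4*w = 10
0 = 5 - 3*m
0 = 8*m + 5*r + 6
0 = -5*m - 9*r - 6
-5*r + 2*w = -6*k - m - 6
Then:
No Solution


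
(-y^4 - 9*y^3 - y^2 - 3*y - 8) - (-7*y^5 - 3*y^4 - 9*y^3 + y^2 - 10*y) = 7*y^5 + 2*y^4 - 2*y^2 + 7*y - 8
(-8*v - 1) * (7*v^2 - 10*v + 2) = -56*v^3 + 73*v^2 - 6*v - 2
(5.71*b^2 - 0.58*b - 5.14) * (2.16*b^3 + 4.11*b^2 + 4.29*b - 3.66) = 12.3336*b^5 + 22.2153*b^4 + 11.0097*b^3 - 44.5122*b^2 - 19.9278*b + 18.8124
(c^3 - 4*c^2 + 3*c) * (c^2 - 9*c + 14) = c^5 - 13*c^4 + 53*c^3 - 83*c^2 + 42*c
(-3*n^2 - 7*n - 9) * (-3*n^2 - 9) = 9*n^4 + 21*n^3 + 54*n^2 + 63*n + 81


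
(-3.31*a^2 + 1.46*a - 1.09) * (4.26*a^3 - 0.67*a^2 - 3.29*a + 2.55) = -14.1006*a^5 + 8.4373*a^4 + 5.2683*a^3 - 12.5136*a^2 + 7.3091*a - 2.7795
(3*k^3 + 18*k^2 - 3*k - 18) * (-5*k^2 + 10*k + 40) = -15*k^5 - 60*k^4 + 315*k^3 + 780*k^2 - 300*k - 720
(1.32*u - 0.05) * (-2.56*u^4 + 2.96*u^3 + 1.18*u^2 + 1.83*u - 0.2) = -3.3792*u^5 + 4.0352*u^4 + 1.4096*u^3 + 2.3566*u^2 - 0.3555*u + 0.01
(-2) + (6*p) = 6*p - 2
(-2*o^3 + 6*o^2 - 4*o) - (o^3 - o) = -3*o^3 + 6*o^2 - 3*o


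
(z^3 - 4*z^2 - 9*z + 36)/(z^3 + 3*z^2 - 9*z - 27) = (z - 4)/(z + 3)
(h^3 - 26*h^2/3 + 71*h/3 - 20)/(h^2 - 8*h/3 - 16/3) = (3*h^2 - 14*h + 15)/(3*h + 4)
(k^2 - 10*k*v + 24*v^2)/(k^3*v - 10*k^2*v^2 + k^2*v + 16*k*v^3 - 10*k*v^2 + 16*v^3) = (k^2 - 10*k*v + 24*v^2)/(v*(k^3 - 10*k^2*v + k^2 + 16*k*v^2 - 10*k*v + 16*v^2))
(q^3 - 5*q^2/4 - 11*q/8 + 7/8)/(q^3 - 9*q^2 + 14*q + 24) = (8*q^2 - 18*q + 7)/(8*(q^2 - 10*q + 24))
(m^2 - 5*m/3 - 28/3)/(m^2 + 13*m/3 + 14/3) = (m - 4)/(m + 2)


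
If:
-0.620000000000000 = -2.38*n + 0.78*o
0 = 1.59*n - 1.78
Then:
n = 1.12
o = 2.62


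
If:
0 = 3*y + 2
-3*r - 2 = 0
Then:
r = -2/3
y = -2/3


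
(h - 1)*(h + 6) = h^2 + 5*h - 6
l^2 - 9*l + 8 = (l - 8)*(l - 1)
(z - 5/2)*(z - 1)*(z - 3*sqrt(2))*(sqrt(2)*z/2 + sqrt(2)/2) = sqrt(2)*z^4/2 - 3*z^3 - 5*sqrt(2)*z^3/4 - sqrt(2)*z^2/2 + 15*z^2/2 + 5*sqrt(2)*z/4 + 3*z - 15/2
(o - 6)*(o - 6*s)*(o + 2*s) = o^3 - 4*o^2*s - 6*o^2 - 12*o*s^2 + 24*o*s + 72*s^2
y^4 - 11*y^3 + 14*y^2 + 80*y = y*(y - 8)*(y - 5)*(y + 2)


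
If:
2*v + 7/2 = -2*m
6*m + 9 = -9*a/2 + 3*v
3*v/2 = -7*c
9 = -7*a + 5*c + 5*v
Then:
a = -811/423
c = 34/141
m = -1057/1692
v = -476/423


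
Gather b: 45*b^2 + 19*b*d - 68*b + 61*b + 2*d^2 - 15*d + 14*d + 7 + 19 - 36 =45*b^2 + b*(19*d - 7) + 2*d^2 - d - 10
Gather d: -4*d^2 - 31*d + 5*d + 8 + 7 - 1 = -4*d^2 - 26*d + 14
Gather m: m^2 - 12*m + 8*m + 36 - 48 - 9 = m^2 - 4*m - 21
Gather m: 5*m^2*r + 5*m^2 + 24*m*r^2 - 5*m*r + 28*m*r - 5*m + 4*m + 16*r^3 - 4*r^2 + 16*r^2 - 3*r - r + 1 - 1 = m^2*(5*r + 5) + m*(24*r^2 + 23*r - 1) + 16*r^3 + 12*r^2 - 4*r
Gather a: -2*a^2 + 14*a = -2*a^2 + 14*a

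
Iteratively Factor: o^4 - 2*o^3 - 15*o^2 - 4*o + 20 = (o - 1)*(o^3 - o^2 - 16*o - 20) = (o - 1)*(o + 2)*(o^2 - 3*o - 10) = (o - 1)*(o + 2)^2*(o - 5)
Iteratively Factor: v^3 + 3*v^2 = (v)*(v^2 + 3*v) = v^2*(v + 3)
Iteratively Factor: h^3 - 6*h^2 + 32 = (h - 4)*(h^2 - 2*h - 8) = (h - 4)*(h + 2)*(h - 4)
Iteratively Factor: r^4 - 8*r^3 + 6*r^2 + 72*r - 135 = (r - 3)*(r^3 - 5*r^2 - 9*r + 45) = (r - 5)*(r - 3)*(r^2 - 9) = (r - 5)*(r - 3)^2*(r + 3)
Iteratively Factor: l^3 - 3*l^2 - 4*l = (l + 1)*(l^2 - 4*l) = (l - 4)*(l + 1)*(l)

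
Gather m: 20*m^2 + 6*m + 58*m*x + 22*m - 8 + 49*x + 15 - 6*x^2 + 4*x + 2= 20*m^2 + m*(58*x + 28) - 6*x^2 + 53*x + 9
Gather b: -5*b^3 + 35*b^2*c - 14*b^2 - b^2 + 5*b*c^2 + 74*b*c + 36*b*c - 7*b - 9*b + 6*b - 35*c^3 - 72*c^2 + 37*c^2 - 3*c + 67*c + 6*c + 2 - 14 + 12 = -5*b^3 + b^2*(35*c - 15) + b*(5*c^2 + 110*c - 10) - 35*c^3 - 35*c^2 + 70*c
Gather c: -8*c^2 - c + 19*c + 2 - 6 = -8*c^2 + 18*c - 4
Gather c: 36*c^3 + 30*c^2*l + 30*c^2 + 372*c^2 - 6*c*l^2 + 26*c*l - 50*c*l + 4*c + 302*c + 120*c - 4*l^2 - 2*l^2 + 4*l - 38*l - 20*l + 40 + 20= 36*c^3 + c^2*(30*l + 402) + c*(-6*l^2 - 24*l + 426) - 6*l^2 - 54*l + 60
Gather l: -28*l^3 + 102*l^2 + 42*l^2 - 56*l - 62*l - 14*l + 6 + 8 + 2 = -28*l^3 + 144*l^2 - 132*l + 16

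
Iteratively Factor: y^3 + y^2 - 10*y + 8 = (y + 4)*(y^2 - 3*y + 2) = (y - 1)*(y + 4)*(y - 2)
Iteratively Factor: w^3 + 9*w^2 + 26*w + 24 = (w + 4)*(w^2 + 5*w + 6) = (w + 3)*(w + 4)*(w + 2)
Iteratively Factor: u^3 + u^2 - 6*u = (u + 3)*(u^2 - 2*u) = u*(u + 3)*(u - 2)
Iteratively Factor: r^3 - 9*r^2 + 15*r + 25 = (r - 5)*(r^2 - 4*r - 5) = (r - 5)*(r + 1)*(r - 5)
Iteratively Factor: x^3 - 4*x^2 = (x - 4)*(x^2) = x*(x - 4)*(x)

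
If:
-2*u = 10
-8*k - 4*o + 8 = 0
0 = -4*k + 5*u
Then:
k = -25/4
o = 29/2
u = -5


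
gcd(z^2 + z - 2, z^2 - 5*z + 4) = z - 1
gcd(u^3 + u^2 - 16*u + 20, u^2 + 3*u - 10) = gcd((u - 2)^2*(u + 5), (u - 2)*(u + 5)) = u^2 + 3*u - 10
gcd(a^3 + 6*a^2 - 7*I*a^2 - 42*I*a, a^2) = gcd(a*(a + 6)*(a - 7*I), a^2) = a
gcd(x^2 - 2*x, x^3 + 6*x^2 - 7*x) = x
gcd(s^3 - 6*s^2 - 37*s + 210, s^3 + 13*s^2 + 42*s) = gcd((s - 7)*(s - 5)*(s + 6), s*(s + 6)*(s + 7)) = s + 6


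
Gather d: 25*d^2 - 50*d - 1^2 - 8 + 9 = 25*d^2 - 50*d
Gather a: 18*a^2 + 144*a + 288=18*a^2 + 144*a + 288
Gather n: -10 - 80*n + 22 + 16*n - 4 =8 - 64*n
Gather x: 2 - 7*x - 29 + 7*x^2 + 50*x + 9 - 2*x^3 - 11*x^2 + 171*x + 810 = -2*x^3 - 4*x^2 + 214*x + 792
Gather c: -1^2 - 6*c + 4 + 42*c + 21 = 36*c + 24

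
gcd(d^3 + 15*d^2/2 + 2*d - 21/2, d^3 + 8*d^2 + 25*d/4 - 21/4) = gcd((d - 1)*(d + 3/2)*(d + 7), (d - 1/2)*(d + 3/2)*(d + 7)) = d^2 + 17*d/2 + 21/2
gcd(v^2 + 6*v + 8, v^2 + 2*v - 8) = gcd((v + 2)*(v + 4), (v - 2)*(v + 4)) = v + 4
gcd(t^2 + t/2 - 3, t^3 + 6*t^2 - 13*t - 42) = t + 2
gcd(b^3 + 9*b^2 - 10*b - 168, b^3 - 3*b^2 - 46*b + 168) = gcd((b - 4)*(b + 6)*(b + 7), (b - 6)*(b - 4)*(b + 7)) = b^2 + 3*b - 28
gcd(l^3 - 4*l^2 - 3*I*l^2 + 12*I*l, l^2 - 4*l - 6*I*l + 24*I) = l - 4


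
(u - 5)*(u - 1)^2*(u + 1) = u^4 - 6*u^3 + 4*u^2 + 6*u - 5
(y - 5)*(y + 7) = y^2 + 2*y - 35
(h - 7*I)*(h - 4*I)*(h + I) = h^3 - 10*I*h^2 - 17*h - 28*I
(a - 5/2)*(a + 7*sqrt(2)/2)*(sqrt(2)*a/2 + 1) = sqrt(2)*a^3/2 - 5*sqrt(2)*a^2/4 + 9*a^2/2 - 45*a/4 + 7*sqrt(2)*a/2 - 35*sqrt(2)/4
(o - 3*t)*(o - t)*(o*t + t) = o^3*t - 4*o^2*t^2 + o^2*t + 3*o*t^3 - 4*o*t^2 + 3*t^3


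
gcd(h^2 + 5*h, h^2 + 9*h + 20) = h + 5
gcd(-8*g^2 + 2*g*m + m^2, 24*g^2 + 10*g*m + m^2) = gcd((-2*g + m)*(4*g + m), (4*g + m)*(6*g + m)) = 4*g + m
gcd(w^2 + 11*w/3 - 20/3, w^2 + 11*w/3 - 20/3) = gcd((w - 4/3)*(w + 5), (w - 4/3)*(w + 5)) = w^2 + 11*w/3 - 20/3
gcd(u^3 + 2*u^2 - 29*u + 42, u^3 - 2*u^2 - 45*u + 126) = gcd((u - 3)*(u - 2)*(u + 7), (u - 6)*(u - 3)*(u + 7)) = u^2 + 4*u - 21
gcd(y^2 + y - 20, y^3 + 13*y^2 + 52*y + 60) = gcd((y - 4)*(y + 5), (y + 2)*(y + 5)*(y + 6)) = y + 5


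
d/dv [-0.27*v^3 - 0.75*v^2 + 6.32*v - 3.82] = -0.81*v^2 - 1.5*v + 6.32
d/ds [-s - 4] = -1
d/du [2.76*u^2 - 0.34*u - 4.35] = 5.52*u - 0.34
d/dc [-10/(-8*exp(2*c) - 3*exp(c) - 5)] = (-160*exp(c) - 30)*exp(c)/(8*exp(2*c) + 3*exp(c) + 5)^2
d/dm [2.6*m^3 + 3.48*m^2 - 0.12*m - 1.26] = 7.8*m^2 + 6.96*m - 0.12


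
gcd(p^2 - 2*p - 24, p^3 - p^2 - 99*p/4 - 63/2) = p - 6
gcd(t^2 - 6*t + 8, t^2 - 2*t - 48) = 1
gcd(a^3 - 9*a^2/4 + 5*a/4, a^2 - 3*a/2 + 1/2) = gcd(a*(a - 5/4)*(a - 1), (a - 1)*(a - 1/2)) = a - 1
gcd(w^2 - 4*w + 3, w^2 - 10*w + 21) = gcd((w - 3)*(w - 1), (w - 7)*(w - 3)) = w - 3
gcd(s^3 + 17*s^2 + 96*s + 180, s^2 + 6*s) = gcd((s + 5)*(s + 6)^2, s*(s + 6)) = s + 6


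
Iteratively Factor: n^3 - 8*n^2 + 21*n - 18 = (n - 3)*(n^2 - 5*n + 6) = (n - 3)*(n - 2)*(n - 3)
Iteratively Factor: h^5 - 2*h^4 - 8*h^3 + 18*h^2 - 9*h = (h - 1)*(h^4 - h^3 - 9*h^2 + 9*h) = h*(h - 1)*(h^3 - h^2 - 9*h + 9) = h*(h - 3)*(h - 1)*(h^2 + 2*h - 3) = h*(h - 3)*(h - 1)^2*(h + 3)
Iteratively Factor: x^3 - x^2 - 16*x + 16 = (x - 4)*(x^2 + 3*x - 4) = (x - 4)*(x + 4)*(x - 1)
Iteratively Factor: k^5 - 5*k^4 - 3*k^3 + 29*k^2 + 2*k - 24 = (k + 2)*(k^4 - 7*k^3 + 11*k^2 + 7*k - 12) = (k - 1)*(k + 2)*(k^3 - 6*k^2 + 5*k + 12) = (k - 4)*(k - 1)*(k + 2)*(k^2 - 2*k - 3) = (k - 4)*(k - 1)*(k + 1)*(k + 2)*(k - 3)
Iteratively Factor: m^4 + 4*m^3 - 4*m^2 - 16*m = (m)*(m^3 + 4*m^2 - 4*m - 16) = m*(m + 4)*(m^2 - 4) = m*(m + 2)*(m + 4)*(m - 2)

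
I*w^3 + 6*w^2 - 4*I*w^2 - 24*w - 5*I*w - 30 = (w - 5)*(w - 6*I)*(I*w + I)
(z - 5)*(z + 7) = z^2 + 2*z - 35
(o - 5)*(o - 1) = o^2 - 6*o + 5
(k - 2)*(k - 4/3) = k^2 - 10*k/3 + 8/3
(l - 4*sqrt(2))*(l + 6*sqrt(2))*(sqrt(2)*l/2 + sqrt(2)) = sqrt(2)*l^3/2 + sqrt(2)*l^2 + 2*l^2 - 24*sqrt(2)*l + 4*l - 48*sqrt(2)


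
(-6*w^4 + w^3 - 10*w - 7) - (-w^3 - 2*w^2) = -6*w^4 + 2*w^3 + 2*w^2 - 10*w - 7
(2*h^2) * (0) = 0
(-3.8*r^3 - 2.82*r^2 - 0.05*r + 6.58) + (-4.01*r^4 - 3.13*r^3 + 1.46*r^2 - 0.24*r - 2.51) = -4.01*r^4 - 6.93*r^3 - 1.36*r^2 - 0.29*r + 4.07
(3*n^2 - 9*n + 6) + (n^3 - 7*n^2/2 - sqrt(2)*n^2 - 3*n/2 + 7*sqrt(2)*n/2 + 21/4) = n^3 - sqrt(2)*n^2 - n^2/2 - 21*n/2 + 7*sqrt(2)*n/2 + 45/4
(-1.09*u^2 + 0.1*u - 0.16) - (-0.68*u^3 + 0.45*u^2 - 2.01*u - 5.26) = 0.68*u^3 - 1.54*u^2 + 2.11*u + 5.1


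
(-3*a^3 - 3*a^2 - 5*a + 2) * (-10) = 30*a^3 + 30*a^2 + 50*a - 20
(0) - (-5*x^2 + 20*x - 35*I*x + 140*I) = 5*x^2 - 20*x + 35*I*x - 140*I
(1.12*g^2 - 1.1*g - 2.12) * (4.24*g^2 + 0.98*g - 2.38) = 4.7488*g^4 - 3.5664*g^3 - 12.7324*g^2 + 0.5404*g + 5.0456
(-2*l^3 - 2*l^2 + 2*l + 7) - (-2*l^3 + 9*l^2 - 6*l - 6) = -11*l^2 + 8*l + 13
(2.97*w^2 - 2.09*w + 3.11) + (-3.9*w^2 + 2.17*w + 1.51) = -0.93*w^2 + 0.0800000000000001*w + 4.62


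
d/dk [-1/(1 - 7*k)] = -7/(7*k - 1)^2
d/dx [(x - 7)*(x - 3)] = 2*x - 10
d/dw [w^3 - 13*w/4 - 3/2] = 3*w^2 - 13/4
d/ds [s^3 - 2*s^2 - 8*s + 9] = 3*s^2 - 4*s - 8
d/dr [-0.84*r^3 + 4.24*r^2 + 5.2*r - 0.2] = -2.52*r^2 + 8.48*r + 5.2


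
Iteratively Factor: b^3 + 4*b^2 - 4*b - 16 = (b - 2)*(b^2 + 6*b + 8) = (b - 2)*(b + 4)*(b + 2)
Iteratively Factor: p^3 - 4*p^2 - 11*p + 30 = (p - 2)*(p^2 - 2*p - 15) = (p - 5)*(p - 2)*(p + 3)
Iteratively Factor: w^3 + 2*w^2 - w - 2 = (w + 1)*(w^2 + w - 2) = (w - 1)*(w + 1)*(w + 2)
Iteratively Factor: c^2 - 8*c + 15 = (c - 5)*(c - 3)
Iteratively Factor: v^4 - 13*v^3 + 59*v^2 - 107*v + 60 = (v - 3)*(v^3 - 10*v^2 + 29*v - 20) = (v - 3)*(v - 1)*(v^2 - 9*v + 20) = (v - 5)*(v - 3)*(v - 1)*(v - 4)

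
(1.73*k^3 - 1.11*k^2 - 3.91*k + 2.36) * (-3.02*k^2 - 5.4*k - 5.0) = -5.2246*k^5 - 5.9898*k^4 + 9.1522*k^3 + 19.5368*k^2 + 6.806*k - 11.8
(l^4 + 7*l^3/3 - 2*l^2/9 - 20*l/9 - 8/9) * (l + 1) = l^5 + 10*l^4/3 + 19*l^3/9 - 22*l^2/9 - 28*l/9 - 8/9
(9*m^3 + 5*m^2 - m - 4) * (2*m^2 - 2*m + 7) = 18*m^5 - 8*m^4 + 51*m^3 + 29*m^2 + m - 28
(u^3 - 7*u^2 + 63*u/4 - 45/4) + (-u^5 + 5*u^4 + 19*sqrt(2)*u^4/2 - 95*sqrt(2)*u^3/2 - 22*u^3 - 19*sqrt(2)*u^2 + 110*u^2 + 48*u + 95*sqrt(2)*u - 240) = -u^5 + 5*u^4 + 19*sqrt(2)*u^4/2 - 95*sqrt(2)*u^3/2 - 21*u^3 - 19*sqrt(2)*u^2 + 103*u^2 + 255*u/4 + 95*sqrt(2)*u - 1005/4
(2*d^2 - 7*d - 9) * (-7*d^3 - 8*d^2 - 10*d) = -14*d^5 + 33*d^4 + 99*d^3 + 142*d^2 + 90*d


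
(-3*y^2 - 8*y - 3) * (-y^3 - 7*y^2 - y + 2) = 3*y^5 + 29*y^4 + 62*y^3 + 23*y^2 - 13*y - 6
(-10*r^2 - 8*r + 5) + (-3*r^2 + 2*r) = -13*r^2 - 6*r + 5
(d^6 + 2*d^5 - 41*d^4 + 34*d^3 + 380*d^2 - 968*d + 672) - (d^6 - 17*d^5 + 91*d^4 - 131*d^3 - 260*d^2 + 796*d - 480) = 19*d^5 - 132*d^4 + 165*d^3 + 640*d^2 - 1764*d + 1152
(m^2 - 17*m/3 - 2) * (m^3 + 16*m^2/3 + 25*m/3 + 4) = m^5 - m^4/3 - 215*m^3/9 - 485*m^2/9 - 118*m/3 - 8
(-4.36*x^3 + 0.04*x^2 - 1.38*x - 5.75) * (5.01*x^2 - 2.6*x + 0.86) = -21.8436*x^5 + 11.5364*x^4 - 10.7674*x^3 - 25.1851*x^2 + 13.7632*x - 4.945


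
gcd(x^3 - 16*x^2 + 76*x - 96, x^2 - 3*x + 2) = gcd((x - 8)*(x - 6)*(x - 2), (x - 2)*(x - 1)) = x - 2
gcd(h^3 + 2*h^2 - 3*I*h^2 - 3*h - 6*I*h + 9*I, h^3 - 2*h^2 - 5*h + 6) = h - 1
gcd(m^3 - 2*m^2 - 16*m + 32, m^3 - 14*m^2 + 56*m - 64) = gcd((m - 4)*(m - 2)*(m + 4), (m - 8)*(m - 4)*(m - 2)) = m^2 - 6*m + 8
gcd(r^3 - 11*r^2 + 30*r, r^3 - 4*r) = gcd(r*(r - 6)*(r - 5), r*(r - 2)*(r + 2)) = r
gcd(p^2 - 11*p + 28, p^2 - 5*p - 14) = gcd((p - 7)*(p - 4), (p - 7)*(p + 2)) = p - 7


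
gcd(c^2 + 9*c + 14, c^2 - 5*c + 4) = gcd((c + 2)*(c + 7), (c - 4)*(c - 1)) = 1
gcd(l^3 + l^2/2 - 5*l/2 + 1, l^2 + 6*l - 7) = l - 1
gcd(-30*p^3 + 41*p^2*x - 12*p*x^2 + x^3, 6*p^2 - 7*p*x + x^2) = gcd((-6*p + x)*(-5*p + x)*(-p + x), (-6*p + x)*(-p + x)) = 6*p^2 - 7*p*x + x^2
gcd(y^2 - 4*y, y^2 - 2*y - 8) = y - 4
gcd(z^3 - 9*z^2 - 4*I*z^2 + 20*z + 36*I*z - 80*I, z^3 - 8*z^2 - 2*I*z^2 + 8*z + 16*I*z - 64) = z - 4*I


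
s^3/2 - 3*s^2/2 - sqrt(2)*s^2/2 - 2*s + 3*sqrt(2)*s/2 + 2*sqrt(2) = (s/2 + 1/2)*(s - 4)*(s - sqrt(2))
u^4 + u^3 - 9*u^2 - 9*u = u*(u - 3)*(u + 1)*(u + 3)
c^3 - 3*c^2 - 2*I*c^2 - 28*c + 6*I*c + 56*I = (c - 7)*(c + 4)*(c - 2*I)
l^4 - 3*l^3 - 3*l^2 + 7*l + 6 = (l - 3)*(l - 2)*(l + 1)^2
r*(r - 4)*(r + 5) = r^3 + r^2 - 20*r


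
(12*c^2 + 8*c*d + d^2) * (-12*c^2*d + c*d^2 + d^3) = -144*c^4*d - 84*c^3*d^2 + 8*c^2*d^3 + 9*c*d^4 + d^5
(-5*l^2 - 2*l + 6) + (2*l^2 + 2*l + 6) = 12 - 3*l^2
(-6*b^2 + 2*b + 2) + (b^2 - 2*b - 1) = 1 - 5*b^2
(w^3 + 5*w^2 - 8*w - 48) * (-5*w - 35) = -5*w^4 - 60*w^3 - 135*w^2 + 520*w + 1680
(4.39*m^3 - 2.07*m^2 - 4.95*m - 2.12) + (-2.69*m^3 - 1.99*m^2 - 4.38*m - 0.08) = 1.7*m^3 - 4.06*m^2 - 9.33*m - 2.2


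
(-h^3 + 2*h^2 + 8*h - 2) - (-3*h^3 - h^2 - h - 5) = 2*h^3 + 3*h^2 + 9*h + 3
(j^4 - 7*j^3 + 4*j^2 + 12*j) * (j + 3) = j^5 - 4*j^4 - 17*j^3 + 24*j^2 + 36*j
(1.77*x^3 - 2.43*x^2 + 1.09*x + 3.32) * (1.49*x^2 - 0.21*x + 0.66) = 2.6373*x^5 - 3.9924*x^4 + 3.3026*x^3 + 3.1141*x^2 + 0.0222000000000001*x + 2.1912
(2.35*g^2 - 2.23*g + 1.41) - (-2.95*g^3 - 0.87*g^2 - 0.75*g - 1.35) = 2.95*g^3 + 3.22*g^2 - 1.48*g + 2.76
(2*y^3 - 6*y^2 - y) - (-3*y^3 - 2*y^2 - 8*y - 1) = 5*y^3 - 4*y^2 + 7*y + 1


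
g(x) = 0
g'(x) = 0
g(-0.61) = 0.00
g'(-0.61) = 0.00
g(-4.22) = 0.00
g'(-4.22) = 0.00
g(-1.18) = 0.00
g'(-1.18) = 0.00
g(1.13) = 0.00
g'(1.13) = 0.00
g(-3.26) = 0.00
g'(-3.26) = 0.00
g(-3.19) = 0.00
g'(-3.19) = 0.00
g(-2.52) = 0.00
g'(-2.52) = 0.00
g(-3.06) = 0.00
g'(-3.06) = 0.00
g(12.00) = 0.00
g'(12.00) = 0.00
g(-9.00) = 0.00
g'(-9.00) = 0.00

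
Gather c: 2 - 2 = 0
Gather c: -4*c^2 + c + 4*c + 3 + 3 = -4*c^2 + 5*c + 6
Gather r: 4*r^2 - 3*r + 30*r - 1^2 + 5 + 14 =4*r^2 + 27*r + 18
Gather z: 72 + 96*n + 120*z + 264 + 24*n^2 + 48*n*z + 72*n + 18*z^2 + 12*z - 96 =24*n^2 + 168*n + 18*z^2 + z*(48*n + 132) + 240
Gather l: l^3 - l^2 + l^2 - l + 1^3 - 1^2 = l^3 - l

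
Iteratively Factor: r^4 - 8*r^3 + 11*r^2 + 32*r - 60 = (r - 2)*(r^3 - 6*r^2 - r + 30) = (r - 2)*(r + 2)*(r^2 - 8*r + 15) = (r - 3)*(r - 2)*(r + 2)*(r - 5)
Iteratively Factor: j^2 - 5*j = (j - 5)*(j)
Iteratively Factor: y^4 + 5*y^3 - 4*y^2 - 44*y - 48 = (y - 3)*(y^3 + 8*y^2 + 20*y + 16) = (y - 3)*(y + 4)*(y^2 + 4*y + 4) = (y - 3)*(y + 2)*(y + 4)*(y + 2)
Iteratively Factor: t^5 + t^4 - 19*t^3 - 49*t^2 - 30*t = (t)*(t^4 + t^3 - 19*t^2 - 49*t - 30) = t*(t + 2)*(t^3 - t^2 - 17*t - 15) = t*(t + 2)*(t + 3)*(t^2 - 4*t - 5) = t*(t + 1)*(t + 2)*(t + 3)*(t - 5)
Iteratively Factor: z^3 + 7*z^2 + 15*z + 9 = (z + 3)*(z^2 + 4*z + 3) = (z + 1)*(z + 3)*(z + 3)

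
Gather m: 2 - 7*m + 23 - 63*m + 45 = 70 - 70*m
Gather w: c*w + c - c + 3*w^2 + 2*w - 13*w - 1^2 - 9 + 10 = 3*w^2 + w*(c - 11)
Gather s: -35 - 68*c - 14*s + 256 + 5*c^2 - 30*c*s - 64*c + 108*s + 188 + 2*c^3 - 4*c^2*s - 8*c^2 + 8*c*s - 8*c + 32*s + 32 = 2*c^3 - 3*c^2 - 140*c + s*(-4*c^2 - 22*c + 126) + 441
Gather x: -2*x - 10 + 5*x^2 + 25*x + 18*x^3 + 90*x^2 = 18*x^3 + 95*x^2 + 23*x - 10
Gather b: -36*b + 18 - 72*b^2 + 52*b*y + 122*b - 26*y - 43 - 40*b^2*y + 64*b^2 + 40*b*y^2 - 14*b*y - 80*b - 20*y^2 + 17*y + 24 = b^2*(-40*y - 8) + b*(40*y^2 + 38*y + 6) - 20*y^2 - 9*y - 1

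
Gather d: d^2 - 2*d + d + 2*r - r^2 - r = d^2 - d - r^2 + r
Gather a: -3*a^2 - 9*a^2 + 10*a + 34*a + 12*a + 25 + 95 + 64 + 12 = -12*a^2 + 56*a + 196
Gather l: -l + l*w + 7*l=l*(w + 6)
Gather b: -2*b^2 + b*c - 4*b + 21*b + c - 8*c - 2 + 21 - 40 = -2*b^2 + b*(c + 17) - 7*c - 21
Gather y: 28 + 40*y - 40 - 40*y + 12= 0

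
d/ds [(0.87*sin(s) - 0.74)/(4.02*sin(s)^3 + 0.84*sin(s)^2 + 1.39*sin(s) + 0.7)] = (-6.9948*sin(s)^3 + 8.1936*sin(s)^2 + 1.2432*sin(s) + 1.6376)*cos(s)/(16.1604*sin(s)^6 + 6.7536*sin(s)^5 + 11.8812*sin(s)^4 + 7.9632*sin(s)^3 + 3.1081*sin(s)^2 + 1.946*sin(s) + 0.49)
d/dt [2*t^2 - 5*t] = 4*t - 5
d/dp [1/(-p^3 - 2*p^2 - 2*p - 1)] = (3*p^2 + 4*p + 2)/(p^3 + 2*p^2 + 2*p + 1)^2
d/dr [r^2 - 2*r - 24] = 2*r - 2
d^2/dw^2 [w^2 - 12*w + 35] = 2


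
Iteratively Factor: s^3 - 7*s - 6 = (s - 3)*(s^2 + 3*s + 2) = (s - 3)*(s + 2)*(s + 1)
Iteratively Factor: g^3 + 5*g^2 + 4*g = (g + 1)*(g^2 + 4*g) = g*(g + 1)*(g + 4)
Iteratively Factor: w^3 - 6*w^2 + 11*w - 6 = (w - 1)*(w^2 - 5*w + 6) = (w - 3)*(w - 1)*(w - 2)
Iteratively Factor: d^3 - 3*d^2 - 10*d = (d + 2)*(d^2 - 5*d) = (d - 5)*(d + 2)*(d)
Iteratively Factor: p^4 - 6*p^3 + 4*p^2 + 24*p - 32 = (p - 4)*(p^3 - 2*p^2 - 4*p + 8) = (p - 4)*(p + 2)*(p^2 - 4*p + 4) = (p - 4)*(p - 2)*(p + 2)*(p - 2)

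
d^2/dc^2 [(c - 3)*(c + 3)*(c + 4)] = 6*c + 8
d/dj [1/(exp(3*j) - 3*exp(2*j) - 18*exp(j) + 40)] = 3*(-exp(2*j) + 2*exp(j) + 6)*exp(j)/(exp(3*j) - 3*exp(2*j) - 18*exp(j) + 40)^2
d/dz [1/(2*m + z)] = -1/(2*m + z)^2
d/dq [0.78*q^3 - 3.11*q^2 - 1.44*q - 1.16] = 2.34*q^2 - 6.22*q - 1.44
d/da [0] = 0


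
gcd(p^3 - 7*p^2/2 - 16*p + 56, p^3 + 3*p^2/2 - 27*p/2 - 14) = p^2 + p/2 - 14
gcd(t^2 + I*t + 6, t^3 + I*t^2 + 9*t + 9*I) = t + 3*I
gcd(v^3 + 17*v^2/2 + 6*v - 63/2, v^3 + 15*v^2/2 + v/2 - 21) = v^2 + 11*v/2 - 21/2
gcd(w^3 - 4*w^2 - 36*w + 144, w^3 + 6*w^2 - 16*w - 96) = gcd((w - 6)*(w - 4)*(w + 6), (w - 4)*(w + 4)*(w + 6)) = w^2 + 2*w - 24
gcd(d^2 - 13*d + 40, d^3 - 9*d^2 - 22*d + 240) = d - 8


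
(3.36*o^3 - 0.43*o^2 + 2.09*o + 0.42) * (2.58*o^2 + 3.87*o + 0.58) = 8.6688*o^5 + 11.8938*o^4 + 5.6769*o^3 + 8.9225*o^2 + 2.8376*o + 0.2436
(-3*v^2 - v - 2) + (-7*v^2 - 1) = -10*v^2 - v - 3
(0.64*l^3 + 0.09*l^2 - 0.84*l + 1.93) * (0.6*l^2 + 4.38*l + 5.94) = 0.384*l^5 + 2.8572*l^4 + 3.6918*l^3 - 1.9866*l^2 + 3.4638*l + 11.4642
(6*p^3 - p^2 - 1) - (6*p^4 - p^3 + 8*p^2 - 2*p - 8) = -6*p^4 + 7*p^3 - 9*p^2 + 2*p + 7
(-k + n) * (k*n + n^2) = -k^2*n + n^3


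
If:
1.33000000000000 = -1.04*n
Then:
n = -1.28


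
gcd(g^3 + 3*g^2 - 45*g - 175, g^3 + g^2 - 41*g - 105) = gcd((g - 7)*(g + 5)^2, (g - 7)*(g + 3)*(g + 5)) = g^2 - 2*g - 35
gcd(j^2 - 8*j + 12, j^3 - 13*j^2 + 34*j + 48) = j - 6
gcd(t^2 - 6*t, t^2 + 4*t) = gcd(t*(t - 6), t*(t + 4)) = t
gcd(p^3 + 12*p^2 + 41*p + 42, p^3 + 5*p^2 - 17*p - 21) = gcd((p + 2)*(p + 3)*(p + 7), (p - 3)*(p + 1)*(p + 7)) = p + 7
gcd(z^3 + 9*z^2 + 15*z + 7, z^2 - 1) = z + 1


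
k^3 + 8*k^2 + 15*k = k*(k + 3)*(k + 5)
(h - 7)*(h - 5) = h^2 - 12*h + 35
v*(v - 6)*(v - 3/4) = v^3 - 27*v^2/4 + 9*v/2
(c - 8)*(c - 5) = c^2 - 13*c + 40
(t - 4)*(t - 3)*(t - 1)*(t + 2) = t^4 - 6*t^3 + 3*t^2 + 26*t - 24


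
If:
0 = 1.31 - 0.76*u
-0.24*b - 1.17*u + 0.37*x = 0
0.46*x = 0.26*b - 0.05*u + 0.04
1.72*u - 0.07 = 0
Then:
No Solution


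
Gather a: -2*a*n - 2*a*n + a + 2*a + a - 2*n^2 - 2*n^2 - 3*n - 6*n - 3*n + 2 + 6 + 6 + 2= a*(4 - 4*n) - 4*n^2 - 12*n + 16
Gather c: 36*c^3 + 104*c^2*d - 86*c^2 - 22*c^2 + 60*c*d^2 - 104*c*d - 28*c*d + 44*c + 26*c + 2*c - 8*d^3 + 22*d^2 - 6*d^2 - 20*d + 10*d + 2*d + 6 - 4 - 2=36*c^3 + c^2*(104*d - 108) + c*(60*d^2 - 132*d + 72) - 8*d^3 + 16*d^2 - 8*d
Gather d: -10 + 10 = 0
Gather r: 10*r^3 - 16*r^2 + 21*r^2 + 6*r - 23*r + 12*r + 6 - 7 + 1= 10*r^3 + 5*r^2 - 5*r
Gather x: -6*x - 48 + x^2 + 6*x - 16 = x^2 - 64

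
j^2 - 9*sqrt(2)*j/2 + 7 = (j - 7*sqrt(2)/2)*(j - sqrt(2))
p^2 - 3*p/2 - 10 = (p - 4)*(p + 5/2)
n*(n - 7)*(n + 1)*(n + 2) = n^4 - 4*n^3 - 19*n^2 - 14*n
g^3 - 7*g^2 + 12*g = g*(g - 4)*(g - 3)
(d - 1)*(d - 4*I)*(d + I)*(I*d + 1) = I*d^4 + 4*d^3 - I*d^3 - 4*d^2 + I*d^2 + 4*d - I*d - 4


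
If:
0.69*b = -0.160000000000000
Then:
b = -0.23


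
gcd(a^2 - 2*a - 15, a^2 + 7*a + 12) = a + 3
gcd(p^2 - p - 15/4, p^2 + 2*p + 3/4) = p + 3/2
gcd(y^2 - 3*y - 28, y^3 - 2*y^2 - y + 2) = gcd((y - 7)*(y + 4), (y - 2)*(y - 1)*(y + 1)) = 1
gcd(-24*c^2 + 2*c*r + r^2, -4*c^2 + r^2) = 1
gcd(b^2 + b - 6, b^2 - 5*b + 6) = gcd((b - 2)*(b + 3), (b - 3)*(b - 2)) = b - 2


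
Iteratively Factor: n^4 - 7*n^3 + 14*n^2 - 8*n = (n - 2)*(n^3 - 5*n^2 + 4*n) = n*(n - 2)*(n^2 - 5*n + 4) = n*(n - 4)*(n - 2)*(n - 1)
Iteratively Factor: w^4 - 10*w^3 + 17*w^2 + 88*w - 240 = (w + 3)*(w^3 - 13*w^2 + 56*w - 80) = (w - 5)*(w + 3)*(w^2 - 8*w + 16) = (w - 5)*(w - 4)*(w + 3)*(w - 4)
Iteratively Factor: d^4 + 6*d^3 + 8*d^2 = (d)*(d^3 + 6*d^2 + 8*d) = d^2*(d^2 + 6*d + 8) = d^2*(d + 2)*(d + 4)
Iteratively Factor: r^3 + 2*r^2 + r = (r + 1)*(r^2 + r) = r*(r + 1)*(r + 1)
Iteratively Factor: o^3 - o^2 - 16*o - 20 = (o + 2)*(o^2 - 3*o - 10) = (o - 5)*(o + 2)*(o + 2)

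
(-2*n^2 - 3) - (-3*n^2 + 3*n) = n^2 - 3*n - 3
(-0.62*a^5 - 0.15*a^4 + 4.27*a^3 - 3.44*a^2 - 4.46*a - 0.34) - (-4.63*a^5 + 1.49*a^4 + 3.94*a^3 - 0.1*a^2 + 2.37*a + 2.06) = 4.01*a^5 - 1.64*a^4 + 0.33*a^3 - 3.34*a^2 - 6.83*a - 2.4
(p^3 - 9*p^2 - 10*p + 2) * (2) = 2*p^3 - 18*p^2 - 20*p + 4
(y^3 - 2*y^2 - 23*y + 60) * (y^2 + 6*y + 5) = y^5 + 4*y^4 - 30*y^3 - 88*y^2 + 245*y + 300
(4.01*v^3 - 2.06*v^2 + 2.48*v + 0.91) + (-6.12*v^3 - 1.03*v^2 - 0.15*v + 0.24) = -2.11*v^3 - 3.09*v^2 + 2.33*v + 1.15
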